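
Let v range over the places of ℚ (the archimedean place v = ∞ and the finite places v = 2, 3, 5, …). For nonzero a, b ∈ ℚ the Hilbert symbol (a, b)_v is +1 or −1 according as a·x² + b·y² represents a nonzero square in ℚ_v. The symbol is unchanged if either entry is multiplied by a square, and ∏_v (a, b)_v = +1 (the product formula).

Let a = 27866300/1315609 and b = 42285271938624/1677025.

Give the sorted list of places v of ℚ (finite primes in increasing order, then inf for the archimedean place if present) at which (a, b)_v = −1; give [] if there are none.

Mod squares: a ≡ 47, b ≡ 44321. Check v ∈ {∞, 2, 3, 5, 7, 11, 13, 23, 31, 37, 41, 47}.
v=13: a=13^0·(≡8), b=13^2·(≡3) mod 13; (8|13)=-1, (3|13)=+1; (−1)^{0·2·6}·(-1)^2·(+1)^0 = +1.
v=2: v_2(a)=2, v_2(b)=6; units ≡ 7, 1 (mod 8); ε·ε+αω+βω = 1·0+2·0+6·0 ≡ 0  ⇒  (a,b)_2 = +1.
v=3: a=3^0·(≡2), b=3^6·(≡2) mod 3; (2|3)=-1, (2|3)=-1; (−1)^{0·6·1}·(-1)^6·(-1)^0 = +1.
v=37: a=37^-2·(≡28), b=37^-2·(≡22) mod 37; (28|37)=+1, (22|37)=-1; (−1)^{-2·-2·18}·(+1)^-2·(-1)^-2 = +1.
v=5: a=5^2·(≡3), b=5^-2·(≡4) mod 5; (3|5)=-1, (4|5)=+1; (−1)^{2·-2·2}·(-1)^-2·(+1)^2 = +1.
v=41: a=41^0·(≡35), b=41^1·(≡27) mod 41; (35|41)=-1, (27|41)=-1; (−1)^{0·1·20}·(-1)^1·(-1)^0 = -1.
v=23: a=23^0·(≡16), b=23^1·(≡6) mod 23; (16|23)=+1, (6|23)=+1; (−1)^{0·1·11}·(+1)^1·(+1)^0 = +1.
v=11: a=11^2·(≡9), b=11^2·(≡2) mod 11; (9|11)=+1, (2|11)=-1; (−1)^{2·2·5}·(+1)^2·(-1)^2 = +1.
v=7: a=7^2·(≡6), b=7^-2·(≡4) mod 7; (6|7)=-1, (4|7)=+1; (−1)^{2·-2·3}·(-1)^-2·(+1)^2 = +1.
v=47: a=47^1·(≡16), b=47^1·(≡37) mod 47; (16|47)=+1, (37|47)=+1; (−1)^{1·1·23}·(+1)^1·(+1)^1 = -1.
v=31: a=31^-2·(≡18), b=31^0·(≡21) mod 31; (18|31)=+1, (21|31)=-1; (−1)^{-2·0·15}·(+1)^0·(-1)^-2 = +1.
v=∞: 47 > 0 and 44321 > 0  ⇒  (a,b)_∞ = +1.
Ram(47, 44321) = {41, 47}; no ℚ_41-point on the conic.

[41, 47]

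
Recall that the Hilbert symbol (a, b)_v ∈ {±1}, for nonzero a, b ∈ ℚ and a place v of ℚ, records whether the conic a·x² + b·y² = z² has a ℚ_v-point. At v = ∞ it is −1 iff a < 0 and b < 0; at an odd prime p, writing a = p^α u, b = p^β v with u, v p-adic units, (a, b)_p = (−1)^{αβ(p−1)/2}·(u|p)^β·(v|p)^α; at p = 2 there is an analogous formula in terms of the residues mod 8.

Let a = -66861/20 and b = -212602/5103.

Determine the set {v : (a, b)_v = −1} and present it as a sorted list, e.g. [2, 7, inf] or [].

[19, inf]

Mod squares: a ≡ -37145, b ≡ -8806. Check v ∈ {∞, 2, 3, 5, 7, 13, 17, 19, 23, 37}.
v=19: a=19^1·(≡15), b=19^0·(≡18) mod 19; (15|19)=-1, (18|19)=-1; (−1)^{1·0·9}·(-1)^0·(-1)^1 = -1.
v=5: a=5^-1·(≡1), b=5^0·(≡1) mod 5; (1|5)=+1, (1|5)=+1; (−1)^{-1·0·2}·(+1)^0·(+1)^-1 = +1.
v=2: v_2(a)=-2, v_2(b)=1; units ≡ 7, 5 (mod 8); ε·ε+αω+βω = 1·0+-2·1+1·0 ≡ 0  ⇒  (a,b)_2 = +1.
v=∞: -37145 < 0 and -8806 < 0  ⇒  (a,b)_∞ = -1.
v=17: a=17^1·(≡15), b=17^1·(≡2) mod 17; (15|17)=+1, (2|17)=+1; (−1)^{1·1·8}·(+1)^1·(+1)^1 = +1.
v=3: a=3^2·(≡1), b=3^-6·(≡2) mod 3; (1|3)=+1, (2|3)=-1; (−1)^{2·-6·1}·(+1)^-6·(-1)^2 = +1.
v=13: a=13^0·(≡9), b=13^2·(≡6) mod 13; (9|13)=+1, (6|13)=-1; (−1)^{0·2·6}·(+1)^2·(-1)^0 = +1.
v=37: a=37^0·(≡11), b=37^1·(≡16) mod 37; (11|37)=+1, (16|37)=+1; (−1)^{0·1·18}·(+1)^1·(+1)^0 = +1.
v=7: a=7^0·(≡4), b=7^-1·(≡2) mod 7; (4|7)=+1, (2|7)=+1; (−1)^{0·-1·3}·(+1)^-1·(+1)^0 = +1.
v=23: a=23^1·(≡3), b=23^0·(≡12) mod 23; (3|23)=+1, (12|23)=+1; (−1)^{1·0·11}·(+1)^0·(+1)^1 = +1.
Ram(-37145, -8806) = {19, ∞}; no ℚ_19-point on the conic.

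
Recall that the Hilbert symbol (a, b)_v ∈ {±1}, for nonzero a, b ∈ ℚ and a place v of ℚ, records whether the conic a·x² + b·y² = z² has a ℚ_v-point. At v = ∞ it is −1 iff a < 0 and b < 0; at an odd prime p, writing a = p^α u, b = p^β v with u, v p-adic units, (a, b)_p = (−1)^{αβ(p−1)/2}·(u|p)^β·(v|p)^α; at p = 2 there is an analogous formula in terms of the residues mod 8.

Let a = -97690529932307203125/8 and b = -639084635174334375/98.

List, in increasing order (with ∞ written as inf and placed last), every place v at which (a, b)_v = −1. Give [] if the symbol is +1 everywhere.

[2, 3, 5, 17, 19, inf]

(a, b) ≡ (-1482, -50830) mod (ℚ^×)²; places V = {2, 3, 5, 7, 13, 17, 19, 23, ∞}.
(a,b)_2: α=-3, β=-1; u≡3, v≡1 (mod 8); ε(u)ε(v)=1·0, αω(v)=-3·0, βω(u)=-1·1; sum ≡ 1  ⇒  -1.
(a,b)_7: α=0, u≡4; β=-2, v≡1 (mod 7); (4|7)=+1, (1|7)=+1; sign (−1)^0·+1^-2·+1^0 = +1.
(a,b)_5: α=6, u≡3; β=5, v≡1 (mod 5); (3|5)=-1, (1|5)=+1; sign (−1)^0·-1^5·+1^6 = -1.
(a,b)_∞: sgn(-1482)=−, sgn(-50830)=−, so -1.
(a,b)_19: α=3, u≡7; β=2, v≡12 (mod 19); (7|19)=+1, (12|19)=-1; sign (−1)^0·+1^2·-1^3 = -1.
(a,b)_23: α=4, u≡4; β=3, v≡20 (mod 23); (4|23)=+1, (20|23)=-1; sign (−1)^0·+1^3·-1^4 = +1.
(a,b)_13: α=1, u≡3; β=1, v≡4 (mod 13); (3|13)=+1, (4|13)=+1; sign (−1)^0·+1^1·+1^1 = +1.
(a,b)_17: α=4, u≡11; β=3, v≡1 (mod 17); (11|17)=-1, (1|17)=+1; sign (−1)^0·-1^3·+1^4 = -1.
(a,b)_3: α=1, u≡1; β=6, v≡2 (mod 3); (1|3)=+1, (2|3)=-1; sign (−1)^0·+1^6·-1^1 = -1.
(-1482, -50830 / ℚ) ramifies at {2, 3, 5, 17, 19, ∞}: a division algebra.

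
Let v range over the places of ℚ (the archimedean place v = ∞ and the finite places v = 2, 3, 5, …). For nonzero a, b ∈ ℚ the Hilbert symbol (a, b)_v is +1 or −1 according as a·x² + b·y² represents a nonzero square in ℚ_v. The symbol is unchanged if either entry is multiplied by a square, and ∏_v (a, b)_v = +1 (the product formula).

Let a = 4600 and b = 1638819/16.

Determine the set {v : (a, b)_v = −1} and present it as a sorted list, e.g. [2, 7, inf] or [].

(a, b) ≡ (46, 182091) mod (ℚ^×)²; places V = {2, 3, 5, 7, 13, 23, 29, ∞}.
(a,b)_7: α=0, u≡1; β=1, v≡1 (mod 7); (1|7)=+1, (1|7)=+1; sign (−1)^0·+1^1·+1^0 = +1.
(a,b)_13: α=0, u≡11; β=1, v≡5 (mod 13); (11|13)=-1, (5|13)=-1; sign (−1)^0·-1^1·-1^0 = -1.
(a,b)_2: α=3, β=-4; u≡7, v≡3 (mod 8); ε(u)ε(v)=1·1, αω(v)=3·1, βω(u)=-4·0; sum ≡ 0  ⇒  +1.
(a,b)_29: α=0, u≡18; β=1, v≡3 (mod 29); (18|29)=-1, (3|29)=-1; sign (−1)^0·-1^1·-1^0 = -1.
(a,b)_5: α=2, u≡4; β=0, v≡4 (mod 5); (4|5)=+1, (4|5)=+1; sign (−1)^0·+1^0·+1^2 = +1.
(a,b)_∞: sgn(46)=+, sgn(182091)=+, so +1.
(a,b)_3: α=0, u≡1; β=3, v≡1 (mod 3); (1|3)=+1, (1|3)=+1; sign (−1)^0·+1^3·+1^0 = +1.
(a,b)_23: α=1, u≡16; β=1, v≡10 (mod 23); (16|23)=+1, (10|23)=-1; sign (−1)^1·+1^1·-1^1 = +1.
|Ram(46, 182091)| = 2, even; anisotropic at {13, 29}.

[13, 29]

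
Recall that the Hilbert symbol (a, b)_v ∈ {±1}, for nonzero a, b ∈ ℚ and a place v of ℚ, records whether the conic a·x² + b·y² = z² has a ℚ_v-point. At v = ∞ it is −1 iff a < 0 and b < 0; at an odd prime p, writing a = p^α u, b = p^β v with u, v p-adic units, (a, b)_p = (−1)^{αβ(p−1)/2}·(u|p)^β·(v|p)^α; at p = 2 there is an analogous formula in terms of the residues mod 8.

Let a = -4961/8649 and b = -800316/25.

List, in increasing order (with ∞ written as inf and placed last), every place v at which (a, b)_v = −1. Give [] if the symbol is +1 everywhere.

(a, b) ≡ (-41, -22231) mod (ℚ^×)²; places V = {2, 3, 5, 11, 31, 41, 43, 47, ∞}.
(a,b)_43: α=0, u≡26; β=1, v≡2 (mod 43); (26|43)=-1, (2|43)=-1; sign (−1)^0·-1^1·-1^0 = -1.
(a,b)_5: α=0, u≡1; β=-2, v≡4 (mod 5); (1|5)=+1, (4|5)=+1; sign (−1)^0·+1^-2·+1^0 = +1.
(a,b)_41: α=1, u≡40; β=0, v≡10 (mod 41); (40|41)=+1, (10|41)=+1; sign (−1)^0·+1^0·+1^1 = +1.
(a,b)_3: α=-2, u≡1; β=2, v≡2 (mod 3); (1|3)=+1, (2|3)=-1; sign (−1)^0·+1^2·-1^-2 = +1.
(a,b)_∞: sgn(-41)=−, sgn(-22231)=−, so -1.
(a,b)_2: α=0, β=2; u≡7, v≡1 (mod 8); ε(u)ε(v)=1·0, αω(v)=0·0, βω(u)=2·0; sum ≡ 0  ⇒  +1.
(a,b)_11: α=2, u≡1; β=1, v≡3 (mod 11); (1|11)=+1, (3|11)=+1; sign (−1)^0·+1^1·+1^2 = +1.
(a,b)_47: α=0, u≡21; β=1, v≡22 (mod 47); (21|47)=+1, (22|47)=-1; sign (−1)^0·+1^1·-1^0 = +1.
(a,b)_31: α=-2, u≡24; β=0, v≡24 (mod 31); (24|31)=-1, (24|31)=-1; sign (−1)^0·-1^0·-1^-2 = +1.
(-41, -22231 / ℚ) ramifies at {43, ∞}: a division algebra.

[43, inf]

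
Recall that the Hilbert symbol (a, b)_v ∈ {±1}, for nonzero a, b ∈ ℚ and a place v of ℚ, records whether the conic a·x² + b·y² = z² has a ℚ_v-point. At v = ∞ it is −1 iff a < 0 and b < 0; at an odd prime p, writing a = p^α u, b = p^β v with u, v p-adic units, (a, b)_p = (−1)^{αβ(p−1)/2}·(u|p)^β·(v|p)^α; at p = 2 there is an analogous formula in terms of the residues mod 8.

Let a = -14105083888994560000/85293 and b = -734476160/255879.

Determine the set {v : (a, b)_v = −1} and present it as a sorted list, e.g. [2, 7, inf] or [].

(a, b) ≡ (-2002, -4290) mod (ℚ^×)²; places V = {2, 3, 5, 7, 11, 13, 17, 19, ∞}.
(a,b)_∞: sgn(-2002)=−, sgn(-4290)=−, so -1.
(a,b)_13: α=-1, u≡8; β=-1, v≡11 (mod 13); (8|13)=-1, (11|13)=-1; sign (−1)^0·-1^-1·-1^-1 = +1.
(a,b)_7: α=3, u≡4; β=0, v≡2 (mod 7); (4|7)=+1, (2|7)=+1; sign (−1)^0·+1^0·+1^3 = +1.
(a,b)_19: α=0, u≡10; β=2, v≡6 (mod 19); (10|19)=-1, (6|19)=+1; sign (−1)^0·-1^2·+1^0 = +1.
(a,b)_3: α=-8, u≡2; β=-9, v≡1 (mod 3); (2|3)=-1, (1|3)=+1; sign (−1)^0·-1^-9·+1^-8 = -1.
(a,b)_5: α=4, u≡3; β=1, v≡2 (mod 5); (3|5)=-1, (2|5)=-1; sign (−1)^0·-1^1·-1^4 = -1.
(a,b)_11: α=3, u≡4; β=1, v≡7 (mod 11); (4|11)=+1, (7|11)=-1; sign (−1)^1·+1^1·-1^3 = +1.
(a,b)_2: α=11, β=7; u≡7, v≡7 (mod 8); ε(u)ε(v)=1·1, αω(v)=11·0, βω(u)=7·0; sum ≡ 1  ⇒  -1.
(a,b)_17: α=6, u≡1; β=2, v≡5 (mod 17); (1|17)=+1, (5|17)=-1; sign (−1)^0·+1^2·-1^6 = +1.
(-2002, -4290 / ℚ) ramifies at {2, 3, 5, ∞}: a division algebra.

[2, 3, 5, inf]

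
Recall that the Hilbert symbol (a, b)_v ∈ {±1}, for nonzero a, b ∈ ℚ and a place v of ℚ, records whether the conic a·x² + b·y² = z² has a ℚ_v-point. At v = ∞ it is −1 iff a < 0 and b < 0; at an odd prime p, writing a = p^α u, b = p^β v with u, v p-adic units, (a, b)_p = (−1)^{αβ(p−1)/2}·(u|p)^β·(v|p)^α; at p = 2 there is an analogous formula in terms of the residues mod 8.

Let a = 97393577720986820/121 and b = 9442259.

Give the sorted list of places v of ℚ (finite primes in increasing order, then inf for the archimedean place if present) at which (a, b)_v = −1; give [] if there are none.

(a, b) ≡ (37145, 9442259) mod (ℚ^×)²; places V = {2, 5, 7, 11, 13, 17, 19, 23, 31, 41, ∞}.
(a,b)_19: α=1, u≡7; β=1, v≡16 (mod 19); (7|19)=+1, (16|19)=+1; sign (−1)^1·+1^1·+1^1 = -1.
(a,b)_∞: sgn(37145)=+, sgn(9442259)=+, so +1.
(a,b)_41: α=2, u≡40; β=1, v≡2 (mod 41); (40|41)=+1, (2|41)=+1; sign (−1)^0·+1^1·+1^2 = +1.
(a,b)_13: α=2, u≡12; β=0, v≡8 (mod 13); (12|13)=+1, (8|13)=-1; sign (−1)^0·+1^0·-1^2 = +1.
(a,b)_17: α=1, u≡4; β=1, v≡3 (mod 17); (4|17)=+1, (3|17)=-1; sign (−1)^0·+1^1·-1^1 = -1.
(a,b)_11: α=-2, u≡9; β=0, v≡2 (mod 11); (9|11)=+1, (2|11)=-1; sign (−1)^0·+1^0·-1^-2 = +1.
(a,b)_2: α=2, β=0; u≡1, v≡3 (mod 8); ε(u)ε(v)=0·1, αω(v)=2·1, βω(u)=0·0; sum ≡ 0  ⇒  +1.
(a,b)_5: α=1, u≡4; β=0, v≡4 (mod 5); (4|5)=+1, (4|5)=+1; sign (−1)^0·+1^0·+1^1 = +1.
(a,b)_7: α=4, u≡5; β=0, v≡1 (mod 7); (5|7)=-1, (1|7)=+1; sign (−1)^0·-1^0·+1^4 = +1.
(a,b)_23: α=1, u≡15; β=1, v≡6 (mod 23); (15|23)=-1, (6|23)=+1; sign (−1)^1·-1^1·+1^1 = +1.
(a,b)_31: α=2, u≡8; β=1, v≡14 (mod 31); (8|31)=+1, (14|31)=+1; sign (−1)^0·+1^1·+1^2 = +1.
Ram(37145, 9442259) = {17, 19}; no ℚ_17-point on the conic.

[17, 19]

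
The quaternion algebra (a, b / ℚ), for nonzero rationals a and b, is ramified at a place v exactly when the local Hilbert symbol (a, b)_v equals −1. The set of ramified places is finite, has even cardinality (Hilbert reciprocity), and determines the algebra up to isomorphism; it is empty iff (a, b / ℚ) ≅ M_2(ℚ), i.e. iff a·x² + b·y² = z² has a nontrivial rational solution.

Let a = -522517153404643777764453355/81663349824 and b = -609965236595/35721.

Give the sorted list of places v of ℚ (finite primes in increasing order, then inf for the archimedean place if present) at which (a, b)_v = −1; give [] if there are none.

Mod squares: a ≡ -1418395, b ≡ -34595. Check v ∈ {∞, 2, 3, 5, 7, 11, 13, 17, 19, 37, 41, 43}.
v=37: a=37^3·(≡7), b=37^1·(≡1) mod 37; (7|37)=+1, (1|37)=+1; (−1)^{3·1·18}·(+1)^1·(+1)^3 = +1.
v=11: a=11^1·(≡10), b=11^1·(≡5) mod 11; (10|11)=-1, (5|11)=+1; (−1)^{1·1·5}·(-1)^1·(+1)^1 = +1.
v=2: v_2(a)=-6, v_2(b)=0; units ≡ 5, 5 (mod 8); ε·ε+αω+βω = 0·0+-6·1+0·1 ≡ 0  ⇒  (a,b)_2 = +1.
v=7: a=7^-4·(≡1), b=7^-2·(≡6) mod 7; (1|7)=+1, (6|7)=-1; (−1)^{-4·-2·3}·(+1)^-2·(-1)^-4 = +1.
v=3: a=3^-12·(≡2), b=3^-6·(≡1) mod 3; (2|3)=-1, (1|3)=+1; (−1)^{-12·-6·1}·(-1)^-6·(+1)^-12 = +1.
v=41: a=41^1·(≡9), b=41^0·(≡10) mod 41; (9|41)=+1, (10|41)=+1; (−1)^{1·0·20}·(+1)^0·(+1)^1 = +1.
v=43: a=43^2·(≡29), b=43^0·(≡12) mod 43; (29|43)=-1, (12|43)=-1; (−1)^{2·0·21}·(-1)^0·(-1)^2 = +1.
v=17: a=17^5·(≡2), b=17^3·(≡12) mod 17; (2|17)=+1, (12|17)=-1; (−1)^{5·3·8}·(+1)^3·(-1)^5 = -1.
v=13: a=13^6·(≡12), b=13^2·(≡7) mod 13; (12|13)=+1, (7|13)=-1; (−1)^{6·2·6}·(+1)^2·(-1)^6 = +1.
v=5: a=5^1·(≡1), b=5^1·(≡1) mod 5; (1|5)=+1, (1|5)=+1; (−1)^{1·1·2}·(+1)^1·(+1)^1 = +1.
v=∞: -1418395 < 0 and -34595 < 0  ⇒  (a,b)_∞ = -1.
v=19: a=19^2·(≡8), b=19^2·(≡6) mod 19; (8|19)=-1, (6|19)=+1; (−1)^{2·2·9}·(-1)^2·(+1)^2 = +1.
(-1418395, -34595 / ℚ) ramifies at {17, ∞}: a division algebra.

[17, inf]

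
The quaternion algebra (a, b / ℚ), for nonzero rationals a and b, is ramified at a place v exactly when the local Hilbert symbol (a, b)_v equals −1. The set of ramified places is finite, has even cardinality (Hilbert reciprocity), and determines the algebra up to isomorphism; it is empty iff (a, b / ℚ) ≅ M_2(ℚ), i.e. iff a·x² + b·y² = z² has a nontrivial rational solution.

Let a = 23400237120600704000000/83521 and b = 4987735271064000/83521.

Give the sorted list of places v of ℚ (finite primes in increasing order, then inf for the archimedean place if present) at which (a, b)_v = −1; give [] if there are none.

[7, 29]

Mod squares: a ≡ 26, b ≡ 1015. Check v ∈ {∞, 2, 3, 5, 7, 13, 17, 29}.
v=7: a=7^6·(≡3), b=7^5·(≡3) mod 7; (3|7)=-1, (3|7)=-1; (−1)^{6·5·3}·(-1)^5·(-1)^6 = -1.
v=5: a=5^6·(≡1), b=5^3·(≡2) mod 5; (1|5)=+1, (2|5)=-1; (−1)^{6·3·2}·(+1)^3·(-1)^6 = +1.
v=29: a=29^4·(≡26), b=29^3·(≡9) mod 29; (26|29)=-1, (9|29)=+1; (−1)^{4·3·14}·(-1)^3·(+1)^4 = -1.
v=13: a=13^3·(≡5), b=13^2·(≡3) mod 13; (5|13)=-1, (3|13)=+1; (−1)^{3·2·6}·(-1)^2·(+1)^3 = +1.
v=∞: 26 > 0 and 1015 > 0  ⇒  (a,b)_∞ = +1.
v=3: a=3^0·(≡2), b=3^2·(≡1) mod 3; (2|3)=-1, (1|3)=+1; (−1)^{0·2·1}·(-1)^2·(+1)^0 = +1.
v=17: a=17^-4·(≡15), b=17^-4·(≡7) mod 17; (15|17)=+1, (7|17)=-1; (−1)^{-4·-4·8}·(+1)^-4·(-1)^-4 = +1.
v=2: v_2(a)=13, v_2(b)=6; units ≡ 5, 7 (mod 8); ε·ε+αω+βω = 0·1+13·0+6·1 ≡ 0  ⇒  (a,b)_2 = +1.
|Ram(26, 1015)| = 2, even; anisotropic at {7, 29}.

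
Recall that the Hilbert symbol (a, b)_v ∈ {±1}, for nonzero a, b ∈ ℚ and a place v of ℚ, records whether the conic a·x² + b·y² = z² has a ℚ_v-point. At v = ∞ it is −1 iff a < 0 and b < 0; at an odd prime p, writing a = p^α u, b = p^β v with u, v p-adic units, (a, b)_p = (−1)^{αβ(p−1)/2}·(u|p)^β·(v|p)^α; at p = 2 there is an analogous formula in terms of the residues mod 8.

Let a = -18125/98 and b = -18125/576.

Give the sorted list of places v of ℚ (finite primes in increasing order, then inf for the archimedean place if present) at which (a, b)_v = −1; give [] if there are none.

(a, b) ≡ (-58, -29) mod (ℚ^×)²; places V = {2, 3, 5, 7, 29, ∞}.
(a,b)_29: α=1, u≡17; β=1, v≡4 (mod 29); (17|29)=-1, (4|29)=+1; sign (−1)^0·-1^1·+1^1 = -1.
(a,b)_2: α=-1, β=-6; u≡3, v≡3 (mod 8); ε(u)ε(v)=1·1, αω(v)=-1·1, βω(u)=-6·1; sum ≡ 0  ⇒  +1.
(a,b)_3: α=0, u≡2; β=-2, v≡1 (mod 3); (2|3)=-1, (1|3)=+1; sign (−1)^0·-1^-2·+1^0 = +1.
(a,b)_∞: sgn(-58)=−, sgn(-29)=−, so -1.
(a,b)_5: α=4, u≡2; β=4, v≡1 (mod 5); (2|5)=-1, (1|5)=+1; sign (−1)^0·-1^4·+1^4 = +1.
(a,b)_7: α=-2, u≡6; β=0, v≡6 (mod 7); (6|7)=-1, (6|7)=-1; sign (−1)^0·-1^0·-1^-2 = +1.
Ram(-58, -29) = {29, ∞}; no ℚ_29-point on the conic.

[29, inf]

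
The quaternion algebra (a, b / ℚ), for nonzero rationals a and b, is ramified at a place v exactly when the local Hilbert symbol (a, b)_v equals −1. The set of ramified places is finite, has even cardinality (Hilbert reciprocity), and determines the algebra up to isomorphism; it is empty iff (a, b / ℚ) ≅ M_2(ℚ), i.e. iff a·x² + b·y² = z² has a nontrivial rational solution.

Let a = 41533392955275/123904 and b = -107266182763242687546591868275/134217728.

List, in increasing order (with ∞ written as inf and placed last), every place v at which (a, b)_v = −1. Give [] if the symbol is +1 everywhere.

Mod squares: a ≡ 664651, b ≡ -32422. Check v ∈ {∞, 2, 3, 5, 7, 11, 13, 17, 29, 31, 41, 43}.
v=∞: 664651 > 0 and -32422 < 0  ⇒  (a,b)_∞ = +1.
v=31: a=31^2·(≡27), b=31^2·(≡28) mod 31; (27|31)=-1, (28|31)=+1; (−1)^{2·2·15}·(-1)^2·(+1)^2 = +1.
v=29: a=29^1·(≡23), b=29^5·(≡23) mod 29; (23|29)=+1, (23|29)=+1; (−1)^{1·5·14}·(+1)^5·(+1)^1 = +1.
v=3: a=3^2·(≡1), b=3^2·(≡2) mod 3; (1|3)=+1, (2|3)=-1; (−1)^{2·2·1}·(+1)^2·(-1)^2 = +1.
v=41: a=41^1·(≡20), b=41^4·(≡4) mod 41; (20|41)=+1, (4|41)=+1; (−1)^{1·4·20}·(+1)^4·(+1)^1 = +1.
v=13: a=13^1·(≡11), b=13^3·(≡8) mod 13; (11|13)=-1, (8|13)=-1; (−1)^{1·3·6}·(-1)^3·(-1)^1 = +1.
v=2: v_2(a)=-10, v_2(b)=-27; units ≡ 3, 5 (mod 8); ε·ε+αω+βω = 1·0+-10·1+-27·1 ≡ 1  ⇒  (a,b)_2 = -1.
v=5: a=5^2·(≡4), b=5^2·(≡3) mod 5; (4|5)=+1, (3|5)=-1; (−1)^{2·2·2}·(+1)^2·(-1)^2 = +1.
v=43: a=43^1·(≡18), b=43^3·(≡26) mod 43; (18|43)=-1, (26|43)=-1; (−1)^{1·3·21}·(-1)^3·(-1)^1 = -1.
v=17: a=17^2·(≡9), b=17^0·(≡3) mod 17; (9|17)=+1, (3|17)=-1; (−1)^{2·0·8}·(+1)^0·(-1)^2 = +1.
v=7: a=7^0·(≡1), b=7^2·(≡2) mod 7; (1|7)=+1, (2|7)=+1; (−1)^{0·2·3}·(+1)^2·(+1)^0 = +1.
v=11: a=11^-2·(≡1), b=11^0·(≡8) mod 11; (1|11)=+1, (8|11)=-1; (−1)^{-2·0·5}·(+1)^0·(-1)^-2 = +1.
(664651, -32422 / ℚ) ramifies at {2, 43}: a division algebra.

[2, 43]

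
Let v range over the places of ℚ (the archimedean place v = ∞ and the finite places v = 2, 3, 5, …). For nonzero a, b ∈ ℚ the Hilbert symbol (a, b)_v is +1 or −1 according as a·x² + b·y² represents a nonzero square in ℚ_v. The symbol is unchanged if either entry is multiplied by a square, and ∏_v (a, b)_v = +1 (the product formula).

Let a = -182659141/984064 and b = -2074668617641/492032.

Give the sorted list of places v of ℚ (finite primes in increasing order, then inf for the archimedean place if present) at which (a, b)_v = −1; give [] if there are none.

[7, inf]

Mod squares: a ≡ -301, b ≡ -2. Check v ∈ {∞, 2, 7, 19, 31, 41, 43}.
v=7: a=7^1·(≡6), b=7^0·(≡5) mod 7; (6|7)=-1, (5|7)=-1; (−1)^{1·0·3}·(-1)^0·(-1)^1 = -1.
v=31: a=31^-2·(≡20), b=31^-2·(≡3) mod 31; (20|31)=+1, (3|31)=-1; (−1)^{-2·-2·15}·(+1)^-2·(-1)^-2 = +1.
v=2: v_2(a)=-10, v_2(b)=-9; units ≡ 3, 7 (mod 8); ε·ε+αω+βω = 1·1+-10·0+-9·1 ≡ 0  ⇒  (a,b)_2 = +1.
v=43: a=43^1·(≡14), b=43^4·(≡4) mod 43; (14|43)=+1, (4|43)=+1; (−1)^{1·4·21}·(+1)^4·(+1)^1 = +1.
v=19: a=19^2·(≡10), b=19^2·(≡7) mod 19; (10|19)=-1, (7|19)=+1; (−1)^{2·2·9}·(-1)^2·(+1)^2 = +1.
v=41: a=41^2·(≡12), b=41^2·(≡4) mod 41; (12|41)=-1, (4|41)=+1; (−1)^{2·2·20}·(-1)^2·(+1)^2 = +1.
v=∞: -301 < 0 and -2 < 0  ⇒  (a,b)_∞ = -1.
(-301, -2 / ℚ) ramifies at {7, ∞}: a division algebra.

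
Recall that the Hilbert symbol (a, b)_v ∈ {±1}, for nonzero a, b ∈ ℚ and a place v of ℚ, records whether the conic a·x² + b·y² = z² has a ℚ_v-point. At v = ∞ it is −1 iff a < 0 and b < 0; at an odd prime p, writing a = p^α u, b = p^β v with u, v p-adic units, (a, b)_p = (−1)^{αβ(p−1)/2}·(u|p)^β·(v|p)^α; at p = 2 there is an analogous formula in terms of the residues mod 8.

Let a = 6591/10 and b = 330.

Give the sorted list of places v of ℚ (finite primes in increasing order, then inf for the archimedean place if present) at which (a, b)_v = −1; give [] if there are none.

[5, 13]

Mod squares: a ≡ 390, b ≡ 330. Check v ∈ {∞, 2, 3, 5, 11, 13}.
v=3: a=3^1·(≡1), b=3^1·(≡2) mod 3; (1|3)=+1, (2|3)=-1; (−1)^{1·1·1}·(+1)^1·(-1)^1 = +1.
v=2: v_2(a)=-1, v_2(b)=1; units ≡ 3, 5 (mod 8); ε·ε+αω+βω = 1·0+-1·1+1·1 ≡ 0  ⇒  (a,b)_2 = +1.
v=5: a=5^-1·(≡3), b=5^1·(≡1) mod 5; (3|5)=-1, (1|5)=+1; (−1)^{-1·1·2}·(-1)^1·(+1)^-1 = -1.
v=11: a=11^0·(≡9), b=11^1·(≡8) mod 11; (9|11)=+1, (8|11)=-1; (−1)^{0·1·5}·(+1)^1·(-1)^0 = +1.
v=∞: 390 > 0 and 330 > 0  ⇒  (a,b)_∞ = +1.
v=13: a=13^3·(≡12), b=13^0·(≡5) mod 13; (12|13)=+1, (5|13)=-1; (−1)^{3·0·6}·(+1)^0·(-1)^3 = -1.
(390, 330 / ℚ) ramifies at {5, 13}: a division algebra.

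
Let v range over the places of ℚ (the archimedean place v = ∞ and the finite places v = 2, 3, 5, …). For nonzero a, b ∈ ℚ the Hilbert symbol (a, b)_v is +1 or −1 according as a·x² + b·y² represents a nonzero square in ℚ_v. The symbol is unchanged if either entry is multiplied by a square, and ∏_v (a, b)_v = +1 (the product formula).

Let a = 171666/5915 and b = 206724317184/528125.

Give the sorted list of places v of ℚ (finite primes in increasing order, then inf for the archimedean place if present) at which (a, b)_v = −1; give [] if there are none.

Mod squares: a ≡ 2310, b ≡ 55. Check v ∈ {∞, 2, 3, 5, 7, 11, 13, 17}.
v=7: a=7^-1·(≡1), b=7^2·(≡3) mod 7; (1|7)=+1, (3|7)=-1; (−1)^{-1·2·3}·(+1)^2·(-1)^-1 = -1.
v=13: a=13^-2·(≡3), b=13^-2·(≡12) mod 13; (3|13)=+1, (12|13)=+1; (−1)^{-2·-2·6}·(+1)^-2·(+1)^-2 = +1.
v=11: a=11^1·(≡1), b=11^1·(≡9) mod 11; (1|11)=+1, (9|11)=+1; (−1)^{1·1·5}·(+1)^1·(+1)^1 = -1.
v=17: a=17^2·(≡1), b=17^2·(≡13) mod 17; (1|17)=+1, (13|17)=+1; (−1)^{2·2·8}·(+1)^2·(+1)^2 = +1.
v=∞: 2310 > 0 and 55 > 0  ⇒  (a,b)_∞ = +1.
v=2: v_2(a)=1, v_2(b)=14; units ≡ 3, 7 (mod 8); ε·ε+αω+βω = 1·1+1·0+14·1 ≡ 1  ⇒  (a,b)_2 = -1.
v=5: a=5^-1·(≡2), b=5^-5·(≡1) mod 5; (2|5)=-1, (1|5)=+1; (−1)^{-1·-5·2}·(-1)^-5·(+1)^-1 = -1.
v=3: a=3^3·(≡2), b=3^4·(≡1) mod 3; (2|3)=-1, (1|3)=+1; (−1)^{3·4·1}·(-1)^4·(+1)^3 = +1.
(2310, 55 / ℚ) ramifies at {2, 5, 7, 11}: a division algebra.

[2, 5, 7, 11]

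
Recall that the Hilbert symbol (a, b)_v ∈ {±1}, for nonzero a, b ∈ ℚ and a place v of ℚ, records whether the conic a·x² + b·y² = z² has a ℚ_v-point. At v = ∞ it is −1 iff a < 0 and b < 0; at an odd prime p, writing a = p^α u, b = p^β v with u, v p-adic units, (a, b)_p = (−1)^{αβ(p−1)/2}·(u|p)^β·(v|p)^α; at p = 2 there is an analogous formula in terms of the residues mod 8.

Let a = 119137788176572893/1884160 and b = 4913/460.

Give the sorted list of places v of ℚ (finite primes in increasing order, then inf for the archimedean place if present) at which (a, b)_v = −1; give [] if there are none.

[2, 3, 13, 17, 23, 29]

Mod squares: a ≡ 68544255, b ≡ 1955. Check v ∈ {∞, 2, 3, 5, 7, 13, 17, 23, 29, 31}.
v=3: a=3^1·(≡1), b=3^0·(≡2) mod 3; (1|3)=+1, (2|3)=-1; (−1)^{1·0·1}·(+1)^0·(-1)^1 = -1.
v=2: v_2(a)=-14, v_2(b)=-2; units ≡ 7, 3 (mod 8); ε·ε+αω+βω = 1·1+-14·1+-2·0 ≡ 1  ⇒  (a,b)_2 = -1.
v=23: a=23^-1·(≡16), b=23^-1·(≡3) mod 23; (16|23)=+1, (3|23)=+1; (−1)^{-1·-1·11}·(+1)^-1·(+1)^-1 = -1.
v=5: a=5^-1·(≡4), b=5^-1·(≡4) mod 5; (4|5)=+1, (4|5)=+1; (−1)^{-1·-1·2}·(+1)^-1·(+1)^-1 = +1.
v=17: a=17^7·(≡3), b=17^3·(≡1) mod 17; (3|17)=-1, (1|17)=+1; (−1)^{7·3·8}·(-1)^3·(+1)^7 = -1.
v=∞: 68544255 > 0 and 1955 > 0  ⇒  (a,b)_∞ = +1.
v=29: a=29^1·(≡12), b=29^0·(≡26) mod 29; (12|29)=-1, (26|29)=-1; (−1)^{1·0·14}·(-1)^0·(-1)^1 = -1.
v=31: a=31^1·(≡26), b=31^0·(≡28) mod 31; (26|31)=-1, (28|31)=+1; (−1)^{1·0·15}·(-1)^0·(+1)^1 = +1.
v=7: a=7^2·(≡3), b=7^0·(≡4) mod 7; (3|7)=-1, (4|7)=+1; (−1)^{2·0·3}·(-1)^0·(+1)^2 = +1.
v=13: a=13^3·(≡9), b=13^0·(≡5) mod 13; (9|13)=+1, (5|13)=-1; (−1)^{3·0·6}·(+1)^0·(-1)^3 = -1.
(68544255, 1955 / ℚ) ramifies at {2, 3, 13, 17, 23, 29}: a division algebra.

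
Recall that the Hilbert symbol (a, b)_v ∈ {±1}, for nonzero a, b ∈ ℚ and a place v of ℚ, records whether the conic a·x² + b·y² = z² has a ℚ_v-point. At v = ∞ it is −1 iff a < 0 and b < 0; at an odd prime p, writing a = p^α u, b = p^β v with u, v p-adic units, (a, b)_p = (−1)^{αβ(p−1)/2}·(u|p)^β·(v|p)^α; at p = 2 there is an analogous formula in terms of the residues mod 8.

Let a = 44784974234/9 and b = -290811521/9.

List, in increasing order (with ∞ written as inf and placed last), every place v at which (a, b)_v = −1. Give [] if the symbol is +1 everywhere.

(a, b) ≡ (26, -1001) mod (ℚ^×)²; places V = {2, 3, 7, 11, 13, ∞}.
(a,b)_7: α=6, u≡3; β=5, v≡4 (mod 7); (3|7)=-1, (4|7)=+1; sign (−1)^0·-1^5·+1^6 = -1.
(a,b)_∞: sgn(26)=+, sgn(-1001)=−, so +1.
(a,b)_2: α=1, β=0; u≡5, v≡7 (mod 8); ε(u)ε(v)=0·1, αω(v)=1·0, βω(u)=0·1; sum ≡ 0  ⇒  +1.
(a,b)_3: α=-2, u≡2; β=-2, v≡1 (mod 3); (2|3)=-1, (1|3)=+1; sign (−1)^0·-1^-2·+1^-2 = +1.
(a,b)_11: α=4, u≡3; β=3, v≡10 (mod 11); (3|11)=+1, (10|11)=-1; sign (−1)^0·+1^3·-1^4 = +1.
(a,b)_13: α=1, u≡8; β=1, v≡4 (mod 13); (8|13)=-1, (4|13)=+1; sign (−1)^0·-1^1·+1^1 = -1.
Ram(26, -1001) = {7, 13}; no ℚ_7-point on the conic.

[7, 13]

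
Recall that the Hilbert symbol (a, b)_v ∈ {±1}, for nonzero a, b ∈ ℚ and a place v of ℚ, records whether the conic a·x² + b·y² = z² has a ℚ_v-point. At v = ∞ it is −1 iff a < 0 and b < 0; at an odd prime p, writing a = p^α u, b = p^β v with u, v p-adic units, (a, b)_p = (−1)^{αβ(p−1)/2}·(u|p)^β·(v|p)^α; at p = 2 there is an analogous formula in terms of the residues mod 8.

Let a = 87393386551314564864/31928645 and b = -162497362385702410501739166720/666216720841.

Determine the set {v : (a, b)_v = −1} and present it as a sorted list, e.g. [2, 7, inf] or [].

[13, 41]

(a, b) ≡ (7995, -66495) mod (ℚ^×)²; places V = {2, 3, 5, 7, 11, 13, 17, 19, 23, 31, 41, ∞}.
(a,b)_11: α=2, u≡9; β=1, v≡5 (mod 11); (9|11)=+1, (5|11)=+1; sign (−1)^0·+1^1·+1^2 = +1.
(a,b)_17: α=0, u≡3; β=-2, v≡16 (mod 17); (3|17)=-1, (16|17)=+1; sign (−1)^0·-1^-2·+1^0 = +1.
(a,b)_2: α=8, β=10; u≡3, v≡1 (mod 8); ε(u)ε(v)=1·0, αω(v)=8·0, βω(u)=10·1; sum ≡ 0  ⇒  +1.
(a,b)_5: α=-1, u≡1; β=1, v≡1 (mod 5); (1|5)=+1, (1|5)=+1; sign (−1)^0·+1^1·+1^-1 = +1.
(a,b)_13: α=1, u≡12; β=3, v≡2 (mod 13); (12|13)=+1, (2|13)=-1; sign (−1)^0·+1^3·-1^1 = -1.
(a,b)_23: α=4, u≡17; β=6, v≡20 (mod 23); (17|23)=-1, (20|23)=-1; sign (−1)^0·-1^6·-1^4 = +1.
(a,b)_41: α=1, u≡25; β=2, v≡14 (mod 41); (25|41)=+1, (14|41)=-1; sign (−1)^0·+1^2·-1^1 = -1.
(a,b)_7: α=-2, u≡1; β=-2, v≡5 (mod 7); (1|7)=+1, (5|7)=-1; sign (−1)^0·+1^-2·-1^-2 = +1.
(a,b)_∞: sgn(7995)=+, sgn(-66495)=−, so +1.
(a,b)_31: α=2, u≡4; β=3, v≡4 (mod 31); (4|31)=+1, (4|31)=+1; sign (−1)^0·+1^3·+1^2 = +1.
(a,b)_3: α=9, u≡1; β=11, v≡2 (mod 3); (1|3)=+1, (2|3)=-1; sign (−1)^1·+1^11·-1^9 = +1.
(a,b)_19: α=-4, u≡12; β=-6, v≡16 (mod 19); (12|19)=-1, (16|19)=+1; sign (−1)^0·-1^-6·+1^-4 = +1.
Ram(7995, -66495) = {13, 41}; no ℚ_13-point on the conic.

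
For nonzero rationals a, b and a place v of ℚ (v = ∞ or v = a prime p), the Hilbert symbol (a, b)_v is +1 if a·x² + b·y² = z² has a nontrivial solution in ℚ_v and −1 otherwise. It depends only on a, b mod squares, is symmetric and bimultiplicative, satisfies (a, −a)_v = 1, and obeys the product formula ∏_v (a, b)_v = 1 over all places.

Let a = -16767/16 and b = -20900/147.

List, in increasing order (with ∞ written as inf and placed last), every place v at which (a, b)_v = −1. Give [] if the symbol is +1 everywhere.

Mod squares: a ≡ -23, b ≡ -627. Check v ∈ {∞, 2, 3, 5, 7, 11, 19, 23}.
v=23: a=23^1·(≡22), b=23^0·(≡11) mod 23; (22|23)=-1, (11|23)=-1; (−1)^{1·0·11}·(-1)^0·(-1)^1 = -1.
v=11: a=11^0·(≡6), b=11^1·(≡9) mod 11; (6|11)=-1, (9|11)=+1; (−1)^{0·1·5}·(-1)^1·(+1)^0 = -1.
v=5: a=5^0·(≡3), b=5^2·(≡2) mod 5; (3|5)=-1, (2|5)=-1; (−1)^{0·2·2}·(-1)^2·(-1)^0 = +1.
v=3: a=3^6·(≡1), b=3^-1·(≡1) mod 3; (1|3)=+1, (1|3)=+1; (−1)^{6·-1·1}·(+1)^-1·(+1)^6 = +1.
v=∞: -23 < 0 and -627 < 0  ⇒  (a,b)_∞ = -1.
v=2: v_2(a)=-4, v_2(b)=2; units ≡ 1, 5 (mod 8); ε·ε+αω+βω = 0·0+-4·1+2·0 ≡ 0  ⇒  (a,b)_2 = +1.
v=19: a=19^0·(≡3), b=19^1·(≡11) mod 19; (3|19)=-1, (11|19)=+1; (−1)^{0·1·9}·(-1)^1·(+1)^0 = -1.
v=7: a=7^0·(≡6), b=7^-2·(≡3) mod 7; (6|7)=-1, (3|7)=-1; (−1)^{0·-2·3}·(-1)^-2·(-1)^0 = +1.
|Ram(-23, -627)| = 4, even; anisotropic at {11, 19, 23, ∞}.

[11, 19, 23, inf]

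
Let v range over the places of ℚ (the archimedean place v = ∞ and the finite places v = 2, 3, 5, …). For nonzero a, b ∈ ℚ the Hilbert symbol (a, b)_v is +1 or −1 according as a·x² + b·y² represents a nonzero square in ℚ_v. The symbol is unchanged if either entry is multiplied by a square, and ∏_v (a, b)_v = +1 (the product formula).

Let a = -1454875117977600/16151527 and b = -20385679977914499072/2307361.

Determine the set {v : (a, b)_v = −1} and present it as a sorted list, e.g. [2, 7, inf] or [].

[2, 3, 11, 17, 19, inf]

(a, b) ≡ (-8778, -187) mod (ℚ^×)²; places V = {2, 3, 5, 7, 11, 17, 19, 31, ∞}.
(a,b)_5: α=2, u≡3; β=0, v≡3 (mod 5); (3|5)=-1, (3|5)=-1; sign (−1)^0·-1^0·-1^2 = +1.
(a,b)_17: α=2, u≡10; β=3, v≡14 (mod 17); (10|17)=-1, (14|17)=-1; sign (−1)^0·-1^3·-1^2 = -1.
(a,b)_∞: sgn(-8778)=−, sgn(-187)=−, so -1.
(a,b)_7: α=-5, u≡5; β=-4, v≡4 (mod 7); (5|7)=-1, (4|7)=+1; sign (−1)^0·-1^-4·+1^-5 = +1.
(a,b)_19: α=1, u≡18; β=2, v≡8 (mod 19); (18|19)=-1, (8|19)=-1; sign (−1)^0·-1^2·-1^1 = -1.
(a,b)_31: α=-2, u≡17; β=-2, v≡21 (mod 31); (17|31)=-1, (21|31)=-1; sign (−1)^0·-1^-2·-1^-2 = +1.
(a,b)_11: α=3, u≡4; β=7, v≡1 (mod 11); (4|11)=+1, (1|11)=+1; sign (−1)^1·+1^7·+1^3 = -1.
(a,b)_2: α=15, β=16; u≡3, v≡5 (mod 8); ε(u)ε(v)=1·0, αω(v)=15·1, βω(u)=16·1; sum ≡ 1  ⇒  -1.
(a,b)_3: α=5, u≡2; β=2, v≡2 (mod 3); (2|3)=-1, (2|3)=-1; sign (−1)^0·-1^2·-1^5 = -1.
(-8778, -187 / ℚ) ramifies at {2, 3, 11, 17, 19, ∞}: a division algebra.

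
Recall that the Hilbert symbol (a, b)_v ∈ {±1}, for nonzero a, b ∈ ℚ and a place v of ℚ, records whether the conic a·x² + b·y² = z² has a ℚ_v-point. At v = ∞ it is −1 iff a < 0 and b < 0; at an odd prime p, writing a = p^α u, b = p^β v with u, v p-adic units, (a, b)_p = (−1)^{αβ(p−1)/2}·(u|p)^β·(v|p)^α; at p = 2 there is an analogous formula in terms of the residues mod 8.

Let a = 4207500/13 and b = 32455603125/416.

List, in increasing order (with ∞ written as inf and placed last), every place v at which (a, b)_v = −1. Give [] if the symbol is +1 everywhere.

(a, b) ≡ (2431, 4290) mod (ℚ^×)²; places V = {2, 3, 5, 11, 13, 17, ∞}.
(a,b)_2: α=2, β=-5; u≡7, v≡1 (mod 8); ε(u)ε(v)=1·0, αω(v)=2·0, βω(u)=-5·0; sum ≡ 0  ⇒  +1.
(a,b)_13: α=-1, u≡11; β=-1, v≡6 (mod 13); (11|13)=-1, (6|13)=-1; sign (−1)^0·-1^-1·-1^-1 = +1.
(a,b)_5: α=4, u≡4; β=5, v≡3 (mod 5); (4|5)=+1, (3|5)=-1; sign (−1)^0·+1^5·-1^4 = +1.
(a,b)_17: α=1, u≡5; β=2, v≡11 (mod 17); (5|17)=-1, (11|17)=-1; sign (−1)^0·-1^2·-1^1 = -1.
(a,b)_3: α=2, u≡1; β=3, v≡2 (mod 3); (1|3)=+1, (2|3)=-1; sign (−1)^0·+1^3·-1^2 = +1.
(a,b)_∞: sgn(2431)=+, sgn(4290)=+, so +1.
(a,b)_11: α=1, u≡4; β=3, v≡9 (mod 11); (4|11)=+1, (9|11)=+1; sign (−1)^1·+1^3·+1^1 = -1.
(2431, 4290 / ℚ) ramifies at {11, 17}: a division algebra.

[11, 17]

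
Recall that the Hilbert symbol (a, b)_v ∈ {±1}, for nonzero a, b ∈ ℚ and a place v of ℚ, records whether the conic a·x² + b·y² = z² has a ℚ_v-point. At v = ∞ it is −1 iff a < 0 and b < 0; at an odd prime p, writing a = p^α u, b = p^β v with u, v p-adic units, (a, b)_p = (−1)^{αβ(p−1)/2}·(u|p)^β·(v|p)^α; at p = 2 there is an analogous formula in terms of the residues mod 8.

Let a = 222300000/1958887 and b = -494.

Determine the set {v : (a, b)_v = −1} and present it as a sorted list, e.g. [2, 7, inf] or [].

Mod squares: a ≡ 17290, b ≡ -494. Check v ∈ {∞, 2, 3, 5, 7, 13, 19, 23}.
v=5: a=5^5·(≡3), b=5^0·(≡1) mod 5; (3|5)=-1, (1|5)=+1; (−1)^{5·0·2}·(-1)^0·(+1)^5 = +1.
v=3: a=3^2·(≡1), b=3^0·(≡1) mod 3; (1|3)=+1, (1|3)=+1; (−1)^{2·0·1}·(+1)^0·(+1)^2 = +1.
v=7: a=7^-1·(≡3), b=7^0·(≡3) mod 7; (3|7)=-1, (3|7)=-1; (−1)^{-1·0·3}·(-1)^0·(-1)^-1 = -1.
v=13: a=13^1·(≡1), b=13^1·(≡1) mod 13; (1|13)=+1, (1|13)=+1; (−1)^{1·1·6}·(+1)^1·(+1)^1 = +1.
v=∞: 17290 > 0 and -494 < 0  ⇒  (a,b)_∞ = +1.
v=19: a=19^1·(≡11), b=19^1·(≡12) mod 19; (11|19)=+1, (12|19)=-1; (−1)^{1·1·9}·(+1)^1·(-1)^1 = +1.
v=2: v_2(a)=5, v_2(b)=1; units ≡ 5, 1 (mod 8); ε·ε+αω+βω = 0·0+5·0+1·1 ≡ 1  ⇒  (a,b)_2 = -1.
v=23: a=23^-4·(≡21), b=23^0·(≡12) mod 23; (21|23)=-1, (12|23)=+1; (−1)^{-4·0·11}·(-1)^0·(+1)^-4 = +1.
(17290, -494 / ℚ) ramifies at {2, 7}: a division algebra.

[2, 7]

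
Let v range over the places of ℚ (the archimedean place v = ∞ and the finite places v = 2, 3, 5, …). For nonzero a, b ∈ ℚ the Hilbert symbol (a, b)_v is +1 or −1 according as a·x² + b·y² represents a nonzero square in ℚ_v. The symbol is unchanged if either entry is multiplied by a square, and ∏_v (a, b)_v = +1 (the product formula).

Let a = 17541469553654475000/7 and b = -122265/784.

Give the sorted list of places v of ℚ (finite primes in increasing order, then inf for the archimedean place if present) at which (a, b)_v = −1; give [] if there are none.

Mod squares: a ≡ 4374370, b ≡ -13585. Check v ∈ {∞, 2, 3, 5, 7, 11, 13, 19, 23}.
v=23: a=23^1·(≡18), b=23^0·(≡13) mod 23; (18|23)=+1, (13|23)=+1; (−1)^{1·0·11}·(+1)^0·(+1)^1 = +1.
v=2: v_2(a)=3, v_2(b)=-4; units ≡ 1, 7 (mod 8); ε·ε+αω+βω = 0·1+3·0+-4·0 ≡ 0  ⇒  (a,b)_2 = +1.
v=19: a=19^3·(≡16), b=19^1·(≡5) mod 19; (16|19)=+1, (5|19)=+1; (−1)^{3·1·9}·(+1)^1·(+1)^3 = -1.
v=3: a=3^2·(≡1), b=3^2·(≡2) mod 3; (1|3)=+1, (2|3)=-1; (−1)^{2·2·1}·(+1)^2·(-1)^2 = +1.
v=∞: 4374370 > 0 and -13585 < 0  ⇒  (a,b)_∞ = +1.
v=7: a=7^-1·(≡5), b=7^-2·(≡2) mod 7; (5|7)=-1, (2|7)=+1; (−1)^{-1·-2·3}·(-1)^-2·(+1)^-1 = +1.
v=13: a=13^5·(≡11), b=13^1·(≡5) mod 13; (11|13)=-1, (5|13)=-1; (−1)^{5·1·6}·(-1)^1·(-1)^5 = +1.
v=11: a=11^3·(≡9), b=11^1·(≡2) mod 11; (9|11)=+1, (2|11)=-1; (−1)^{3·1·5}·(+1)^1·(-1)^3 = +1.
v=5: a=5^5·(≡1), b=5^1·(≡3) mod 5; (1|5)=+1, (3|5)=-1; (−1)^{5·1·2}·(+1)^1·(-1)^5 = -1.
|Ram(4374370, -13585)| = 2, even; anisotropic at {5, 19}.

[5, 19]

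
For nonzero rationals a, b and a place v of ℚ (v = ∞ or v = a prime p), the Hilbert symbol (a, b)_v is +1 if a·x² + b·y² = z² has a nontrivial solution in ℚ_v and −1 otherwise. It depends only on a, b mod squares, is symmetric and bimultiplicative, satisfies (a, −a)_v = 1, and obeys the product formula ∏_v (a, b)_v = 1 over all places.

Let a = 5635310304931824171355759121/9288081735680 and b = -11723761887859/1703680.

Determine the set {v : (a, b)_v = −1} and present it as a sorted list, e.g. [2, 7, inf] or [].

(a, b) ≡ (205, -1045) mod (ℚ^×)²; places V = {2, 5, 7, 11, 17, 19, 23, 41, ∞}.
(a,b)_17: α=4, u≡1; β=2, v≡4 (mod 17); (1|17)=+1, (4|17)=+1; sign (−1)^0·+1^2·+1^4 = +1.
(a,b)_19: α=2, u≡10; β=1, v≡13 (mod 19); (10|19)=-1, (13|19)=-1; sign (−1)^0·-1^1·-1^2 = -1.
(a,b)_41: α=5, u≡39; β=2, v≡25 (mod 41); (39|41)=+1, (25|41)=+1; sign (−1)^0·+1^2·+1^5 = +1.
(a,b)_∞: sgn(205)=+, sgn(-1045)=−, so +1.
(a,b)_2: α=-20, β=-8; u≡5, v≡3 (mod 8); ε(u)ε(v)=0·1, αω(v)=-20·1, βω(u)=-8·1; sum ≡ 0  ⇒  +1.
(a,b)_5: α=-1, u≡1; β=-1, v≡1 (mod 5); (1|5)=+1, (1|5)=+1; sign (−1)^0·+1^-1·+1^-1 = +1.
(a,b)_23: α=4, u≡14; β=2, v≡16 (mod 23); (14|23)=-1, (16|23)=+1; sign (−1)^0·-1^2·+1^4 = +1.
(a,b)_7: α=8, u≡4; β=4, v≡5 (mod 7); (4|7)=+1, (5|7)=-1; sign (−1)^0·+1^4·-1^8 = +1.
(a,b)_11: α=-6, u≡6; β=-3, v≡3 (mod 11); (6|11)=-1, (3|11)=+1; sign (−1)^0·-1^-3·+1^-6 = -1.
|Ram(205, -1045)| = 2, even; anisotropic at {11, 19}.

[11, 19]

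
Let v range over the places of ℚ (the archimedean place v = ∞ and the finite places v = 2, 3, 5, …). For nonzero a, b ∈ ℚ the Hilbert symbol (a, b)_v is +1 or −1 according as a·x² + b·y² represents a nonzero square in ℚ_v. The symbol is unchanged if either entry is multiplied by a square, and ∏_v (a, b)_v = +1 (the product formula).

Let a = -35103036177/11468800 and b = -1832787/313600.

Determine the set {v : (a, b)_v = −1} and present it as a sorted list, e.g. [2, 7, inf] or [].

(a, b) ≡ (-119, -187) mod (ℚ^×)²; places V = {2, 3, 5, 7, 11, 17, ∞}.
(a,b)_17: α=3, u≡7; β=1, v≡3 (mod 17); (7|17)=-1, (3|17)=-1; sign (−1)^0·-1^1·-1^3 = +1.
(a,b)_2: α=-16, β=-8; u≡1, v≡5 (mod 8); ε(u)ε(v)=0·0, αω(v)=-16·1, βω(u)=-8·0; sum ≡ 0  ⇒  +1.
(a,b)_∞: sgn(-119)=−, sgn(-187)=−, so -1.
(a,b)_11: α=2, u≡2; β=3, v≡9 (mod 11); (2|11)=-1, (9|11)=+1; sign (−1)^0·-1^3·+1^2 = -1.
(a,b)_5: α=-2, u≡4; β=-2, v≡2 (mod 5); (4|5)=+1, (2|5)=-1; sign (−1)^0·+1^-2·-1^-2 = +1.
(a,b)_3: α=10, u≡1; β=4, v≡2 (mod 3); (1|3)=+1, (2|3)=-1; sign (−1)^0·+1^4·-1^10 = +1.
(a,b)_7: α=-1, u≡1; β=-2, v≡1 (mod 7); (1|7)=+1, (1|7)=+1; sign (−1)^0·+1^-2·+1^-1 = +1.
Ram(-119, -187) = {11, ∞}; no ℚ_11-point on the conic.

[11, inf]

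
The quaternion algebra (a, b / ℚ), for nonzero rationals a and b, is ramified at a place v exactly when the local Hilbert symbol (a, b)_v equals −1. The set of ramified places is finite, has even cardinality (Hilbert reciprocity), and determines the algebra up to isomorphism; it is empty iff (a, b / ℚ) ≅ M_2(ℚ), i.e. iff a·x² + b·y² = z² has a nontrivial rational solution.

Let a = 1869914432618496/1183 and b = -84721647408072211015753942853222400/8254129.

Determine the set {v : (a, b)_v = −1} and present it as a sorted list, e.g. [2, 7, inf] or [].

[19, 47]

(a, b) ≡ (64841623, -34891) mod (ℚ^×)²; places V = {2, 3, 5, 7, 11, 13, 17, 19, 23, 37, 41, 47, ∞}.
(a,b)_37: α=2, u≡25; β=5, v≡20 (mod 37); (25|37)=+1, (20|37)=-1; sign (−1)^0·+1^5·-1^2 = +1.
(a,b)_11: α=1, u≡6; β=2, v≡5 (mod 11); (6|11)=-1, (5|11)=+1; sign (−1)^0·-1^2·+1^1 = +1.
(a,b)_∞: sgn(64841623)=+, sgn(-34891)=−, so +1.
(a,b)_17: α=0, u≡16; β=-2, v≡5 (mod 17); (16|17)=+1, (5|17)=-1; sign (−1)^0·+1^-2·-1^0 = +1.
(a,b)_13: α=-2, u≡8; β=-4, v≡9 (mod 13); (8|13)=-1, (9|13)=+1; sign (−1)^0·-1^-4·+1^-2 = +1.
(a,b)_7: α=-1, u≡5; β=0, v≡4 (mod 7); (5|7)=-1, (4|7)=+1; sign (−1)^0·-1^0·+1^-1 = +1.
(a,b)_41: α=1, u≡39; β=3, v≡20 (mod 41); (39|41)=+1, (20|41)=+1; sign (−1)^0·+1^3·+1^1 = +1.
(a,b)_5: α=0, u≡2; β=2, v≡1 (mod 5); (2|5)=-1, (1|5)=+1; sign (−1)^0·-1^2·+1^0 = +1.
(a,b)_2: α=14, β=26; u≡7, v≡5 (mod 8); ε(u)ε(v)=1·0, αω(v)=14·1, βω(u)=26·0; sum ≡ 0  ⇒  +1.
(a,b)_19: α=1, u≡13; β=2, v≡8 (mod 19); (13|19)=-1, (8|19)=-1; sign (−1)^0·-1^2·-1^1 = -1.
(a,b)_23: α=1, u≡10; β=3, v≡6 (mod 23); (10|23)=-1, (6|23)=+1; sign (−1)^1·-1^3·+1^1 = +1.
(a,b)_3: α=2, u≡1; β=2, v≡2 (mod 3); (1|3)=+1, (2|3)=-1; sign (−1)^0·+1^2·-1^2 = +1.
(a,b)_47: α=1, u≡16; β=2, v≡31 (mod 47); (16|47)=+1, (31|47)=-1; sign (−1)^0·+1^2·-1^1 = -1.
(64841623, -34891 / ℚ) ramifies at {19, 47}: a division algebra.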